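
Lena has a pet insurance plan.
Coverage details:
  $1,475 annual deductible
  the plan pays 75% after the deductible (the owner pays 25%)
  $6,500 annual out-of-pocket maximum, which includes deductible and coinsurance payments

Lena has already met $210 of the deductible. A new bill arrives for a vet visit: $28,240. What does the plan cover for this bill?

$21,950

Deductible still to meet: $1,475 − $210 = $1,265.
The remaining $26,975 (= $28,240 − $1,265) moves to coinsurance.
Owner's 25% share of $26,975 is $6,743.75.
So the owner owes $1,265 + $6,743.75 = $8,008.75 before any cap.
Adding $8,008.75 to the $210 already spent would give $8,218.75, which exceeds the $6,500 cap; the owner pays just $6,500 − $210 = $6,290.
The insurer covers the remainder: $28,240 − $6,290 = $21,950.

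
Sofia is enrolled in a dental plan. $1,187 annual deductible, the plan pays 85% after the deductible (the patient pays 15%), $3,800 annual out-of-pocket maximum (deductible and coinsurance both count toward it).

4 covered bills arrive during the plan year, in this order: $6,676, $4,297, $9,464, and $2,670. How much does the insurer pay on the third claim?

#1 ($6,676): deductible takes $1,187, $5,489 remains; patient's 15% is $823.35. Patient owes $2,010.35 (running OOP $2,010.35). Plan pays $6,676 − $2,010.35 = $4,665.65.
#2 ($4,297): deductible met; 15% of $4,297 = $644.55. Cost to patient: $644.55. OOP to date $2,654.90. Plan pays $4,297 − $644.55 = $3,652.45.
#3 ($9,464): deductible met; 15% of $9,464 = $1,419.60. That would push OOP to $4,074.50, over the $3,800 cap, so patient pays $3,800 − $2,654.90 = $1,145.10. Insurer: $9,464 − $1,145.10 = $8,318.90.

$8,318.90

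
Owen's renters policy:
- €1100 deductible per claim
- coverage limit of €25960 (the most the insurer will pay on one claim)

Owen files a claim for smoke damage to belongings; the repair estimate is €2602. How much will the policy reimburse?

€1502

Subtract the deductible: €2602 − €1100 = €1502.
€1502 ≤ €25960, so the limit doesn't bind; insurer pays €1502.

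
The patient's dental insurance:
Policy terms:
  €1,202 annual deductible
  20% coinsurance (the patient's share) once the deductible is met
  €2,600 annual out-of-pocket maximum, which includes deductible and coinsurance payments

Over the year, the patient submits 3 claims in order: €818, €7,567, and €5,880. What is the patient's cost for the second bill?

€1,782

Claim 1 — €818: fully absorbed by the deductible. Patient owes €818 (running OOP €818).
Claim 2 — €7,567: €384 to deductible, leaving €7,183; patient's 20% is €1,436.60. Together that's €384 + €1,436.60 = €1,820.60. Adding that to €818 gives €2,638.60, past the €2,600 cap; patient pays only €2,600 − €818 = €1,782.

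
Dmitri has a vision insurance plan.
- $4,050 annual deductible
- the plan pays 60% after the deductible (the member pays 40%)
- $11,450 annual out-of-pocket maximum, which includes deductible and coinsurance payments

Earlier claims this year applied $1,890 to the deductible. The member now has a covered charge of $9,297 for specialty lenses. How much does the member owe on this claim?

$5,014.80

Deductible still to meet: $4,050 − $1,890 = $2,160.
That leaves $9,297 − $2,160 = $7,137 for coinsurance.
Member's 40% share of $7,137 is $2,854.80.
Member responsibility before any cap: $2,160 + $2,854.80 = $5,014.80.
Total out-of-pocket so far would be $1,890 + $5,014.80 = $6,904.80, below the $11,450 cap — no reduction.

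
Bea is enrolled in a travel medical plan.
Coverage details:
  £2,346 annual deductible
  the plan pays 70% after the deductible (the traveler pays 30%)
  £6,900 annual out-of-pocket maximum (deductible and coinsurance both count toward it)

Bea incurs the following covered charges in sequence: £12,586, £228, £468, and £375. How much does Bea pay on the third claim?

Claim 1 (£12,586): £2,346 to deductible, leaving £10,240; 30% of £10,240 = £3,072. Traveler owes £5,418 (running OOP £5,418).
Claim 2 (£228): deductible already satisfied, so traveler's share is 30% × £228 = £68.40. Cost to traveler: £68.40. OOP to date £5,486.40.
Claim 3 (£468): deductible met; 30% of £468 = £140.40. Cost to traveler: £140.40. OOP to date £5,626.80.

£140.40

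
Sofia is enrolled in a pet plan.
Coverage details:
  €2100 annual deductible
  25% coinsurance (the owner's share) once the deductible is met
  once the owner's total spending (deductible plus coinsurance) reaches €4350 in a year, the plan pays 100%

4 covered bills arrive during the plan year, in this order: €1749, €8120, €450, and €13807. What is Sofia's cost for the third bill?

€112.50

#1 (€1749): fully absorbed by the deductible. Cost to owner: €1749. OOP to date €1749.
#2 (€8120): €351 finishes the deductible; €7769 goes to coinsurance; coinsurance €7769 × 25% = €1942.25. Owner owes €2293.25 (running OOP €4042.25).
#3 (€450): deductible met; 25% of €450 = €112.50. Owner owes €112.50 (running OOP €4154.75).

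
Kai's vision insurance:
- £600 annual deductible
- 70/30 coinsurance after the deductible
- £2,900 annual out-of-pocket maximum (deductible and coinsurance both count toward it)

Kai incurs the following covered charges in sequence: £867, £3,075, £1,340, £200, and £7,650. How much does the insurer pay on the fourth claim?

Claim 1 — £867: deductible takes £600, £267 remains; coinsurance £267 × 30% = £80.10. Member owes £680.10 (running OOP £680.10). Insurer: £867 − £680.10 = £186.90.
Claim 2 — £3,075: deductible already satisfied, so member's share is 30% × £3,075 = £922.50. Cost to member: £922.50. OOP to date £1,602.60. Plan pays £3,075 − £922.50 = £2,152.50.
Claim 3 — £1,340: deductible already satisfied, so member's share is 30% × £1,340 = £402. Cost to member: £402. OOP to date £2,004.60. Insurer: £1,340 − £402 = £938.
Claim 4 — £200: 30% coinsurance on £200 = £60. Member owes £60 (running OOP £2,064.60). Plan pays £200 − £60 = £140.

£140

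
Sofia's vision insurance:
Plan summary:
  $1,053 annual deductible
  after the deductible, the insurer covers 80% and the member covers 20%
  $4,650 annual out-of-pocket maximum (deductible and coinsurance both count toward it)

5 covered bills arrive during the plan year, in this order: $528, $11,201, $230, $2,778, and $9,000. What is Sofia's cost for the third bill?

$46

Claim 1 — $528: entire amount goes to the deductible. Member pays $528; OOP now $528.
Claim 2 — $11,201: $525 to deductible, leaving $10,676; 20% of $10,676 = $2,135.20. Member pays $2,660.20; OOP now $3,188.20.
Claim 3 — $230: deductible already satisfied, so member's share is 20% × $230 = $46. Member owes $46 (running OOP $3,234.20).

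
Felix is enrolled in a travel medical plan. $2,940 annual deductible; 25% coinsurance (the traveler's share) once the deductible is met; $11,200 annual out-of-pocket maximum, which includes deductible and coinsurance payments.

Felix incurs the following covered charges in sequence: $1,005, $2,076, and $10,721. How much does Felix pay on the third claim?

#1 ($1,005): entire amount goes to the deductible. Cost to traveler: $1,005. OOP to date $1,005.
#2 ($2,076): deductible takes $1,935, $141 remains; traveler's 25% is $35.25. Traveler owes $1,970.25 (running OOP $2,975.25).
#3 ($10,721): deductible met; 25% of $10,721 = $2,680.25. Traveler owes $2,680.25 (running OOP $5,655.50).

$2,680.25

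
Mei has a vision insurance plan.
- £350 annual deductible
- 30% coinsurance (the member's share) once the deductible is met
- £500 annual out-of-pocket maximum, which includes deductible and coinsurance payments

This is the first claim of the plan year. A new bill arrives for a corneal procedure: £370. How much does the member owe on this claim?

The full £350 deductible is still open; £350 of this bill applies to it.
After the £350 deductible portion, £370 − £350 = £20 is subject to coinsurance.
Member's 30% share of £20 is £6.
That puts the member's cost at £350 + £6 = £356 before any cap.
Cumulative spending £0 + £356 = £356 stays under the £500 maximum.

£356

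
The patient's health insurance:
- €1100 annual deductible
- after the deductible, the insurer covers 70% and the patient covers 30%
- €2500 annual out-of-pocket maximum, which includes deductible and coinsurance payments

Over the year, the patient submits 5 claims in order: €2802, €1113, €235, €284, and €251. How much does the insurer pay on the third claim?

€164.50

#1 (€2802): €1100 finishes the deductible; €1702 goes to coinsurance; coinsurance €1702 × 30% = €510.60. Patient pays €1610.60; OOP now €1610.60. Plan pays €2802 − €1610.60 = €1191.40.
#2 (€1113): deductible already satisfied, so patient's share is 30% × €1113 = €333.90. Patient pays €333.90; OOP now €1944.50. Insurer: €1113 − €333.90 = €779.10.
#3 (€235): deductible already satisfied, so patient's share is 30% × €235 = €70.50. Patient pays €70.50; OOP now €2015. Plan pays €235 − €70.50 = €164.50.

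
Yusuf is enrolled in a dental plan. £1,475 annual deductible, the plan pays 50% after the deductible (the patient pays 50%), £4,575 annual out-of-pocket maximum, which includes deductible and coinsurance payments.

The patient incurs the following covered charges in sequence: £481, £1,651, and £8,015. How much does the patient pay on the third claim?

Bill 1, £481: entire amount goes to the deductible. Patient pays £481; OOP now £481.
Bill 2, £1,651: deductible takes £994, £657 remains; patient's 50% is £328.50. Patient pays £1,322.50; OOP now £1,803.50.
Bill 3, £8,015: deductible already satisfied, so patient's share is 50% × £8,015 = £4,007.50. That would push OOP to £5,811, over the £4,575 cap, so patient pays £4,575 − £1,803.50 = £2,771.50.

£2,771.50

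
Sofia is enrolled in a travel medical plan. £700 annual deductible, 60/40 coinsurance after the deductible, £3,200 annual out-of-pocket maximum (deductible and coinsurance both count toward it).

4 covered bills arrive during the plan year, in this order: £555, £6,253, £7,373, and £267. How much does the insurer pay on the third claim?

Bill 1, £555: entire amount goes to the deductible. Cost to traveler: £555. OOP to date £555. Insurer: £555 − £555 = £0.
Bill 2, £6,253: deductible takes £145, £6,108 remains; 40% of £6,108 = £2,443.20. Traveler pays £2,588.20; OOP now £3,143.20. Plan pays £6,253 − £2,588.20 = £3,664.80.
Bill 3, £7,373: deductible already satisfied, so traveler's share is 40% × £7,373 = £2,949.20. That would push OOP to £6,092.40, over the £3,200 cap, so traveler pays £3,200 − £3,143.20 = £56.80. Insurer: £7,373 − £56.80 = £7,316.20.

£7,316.20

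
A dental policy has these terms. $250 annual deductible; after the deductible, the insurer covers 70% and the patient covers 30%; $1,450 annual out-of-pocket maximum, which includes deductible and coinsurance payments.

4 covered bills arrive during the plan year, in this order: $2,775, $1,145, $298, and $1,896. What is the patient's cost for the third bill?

$89.40

Claim 1 ($2,775): $250 finishes the deductible; $2,525 goes to coinsurance; coinsurance $2,525 × 30% = $757.50. Patient pays $1,007.50; OOP now $1,007.50.
Claim 2 ($1,145): deductible met; 30% of $1,145 = $343.50. Patient pays $343.50; OOP now $1,351.
Claim 3 ($298): 30% coinsurance on $298 = $89.40. Cost to patient: $89.40. OOP to date $1,440.40.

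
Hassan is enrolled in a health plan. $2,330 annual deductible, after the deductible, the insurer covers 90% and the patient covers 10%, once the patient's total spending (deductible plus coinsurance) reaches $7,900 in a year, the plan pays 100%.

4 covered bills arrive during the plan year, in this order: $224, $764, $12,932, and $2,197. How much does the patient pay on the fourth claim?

Claim 1 — $224: all of it applies to the deductible. Patient owes $224 (running OOP $224).
Claim 2 — $764: all of it applies to the deductible. Patient pays $764; OOP now $988.
Claim 3 — $12,932: deductible takes $1,342, $11,590 remains; patient's 10% is $1,159. Patient owes $2,501 (running OOP $3,489).
Claim 4 — $2,197: deductible met; 10% of $2,197 = $219.70. Patient owes $219.70 (running OOP $3,708.70).

$219.70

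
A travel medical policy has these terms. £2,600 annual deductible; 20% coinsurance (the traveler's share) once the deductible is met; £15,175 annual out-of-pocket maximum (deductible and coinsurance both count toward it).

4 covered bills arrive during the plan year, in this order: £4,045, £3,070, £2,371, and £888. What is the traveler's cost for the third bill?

Claim 1 (£4,045): £2,600 to deductible, leaving £1,445; coinsurance £1,445 × 20% = £289. Traveler pays £2,889; OOP now £2,889.
Claim 2 (£3,070): deductible already satisfied, so traveler's share is 20% × £3,070 = £614. Cost to traveler: £614. OOP to date £3,503.
Claim 3 (£2,371): 20% coinsurance on £2,371 = £474.20. Traveler pays £474.20; OOP now £3,977.20.

£474.20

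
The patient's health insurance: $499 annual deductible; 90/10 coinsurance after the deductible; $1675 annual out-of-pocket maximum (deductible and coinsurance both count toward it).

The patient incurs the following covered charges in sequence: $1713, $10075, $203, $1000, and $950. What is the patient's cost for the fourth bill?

Claim 1 — $1713: $499 finishes the deductible; $1214 goes to coinsurance; coinsurance $1214 × 10% = $121.40. Patient pays $620.40; OOP now $620.40.
Claim 2 — $10075: deductible met; 10% of $10075 = $1007.50. Patient owes $1007.50 (running OOP $1627.90).
Claim 3 — $203: 10% coinsurance on $203 = $20.30. Patient pays $20.30; OOP now $1648.20.
Claim 4 — $1000: deductible met; 10% of $1000 = $100. OOP would hit $1748.20 > $1675, so the cap limits the patient to $1675 − $1648.20 = $26.80.

$26.80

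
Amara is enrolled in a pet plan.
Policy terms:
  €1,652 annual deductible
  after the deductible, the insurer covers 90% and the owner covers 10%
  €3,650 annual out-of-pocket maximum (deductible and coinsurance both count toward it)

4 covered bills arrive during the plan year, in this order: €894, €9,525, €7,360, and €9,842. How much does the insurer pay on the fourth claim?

€9,456.70

Claim 1 (€894): fully absorbed by the deductible. Owner pays €894; OOP now €894. Insurer: €894 − €894 = €0.
Claim 2 (€9,525): €758 to deductible, leaving €8,767; 10% of €8,767 = €876.70. Owner pays €1,634.70; OOP now €2,528.70. Plan pays €9,525 − €1,634.70 = €7,890.30.
Claim 3 (€7,360): 10% coinsurance on €7,360 = €736. Owner owes €736 (running OOP €3,264.70). Insurer: €7,360 − €736 = €6,624.
Claim 4 (€9,842): deductible met; 10% of €9,842 = €984.20. Adding that to €3,264.70 gives €4,248.90, past the €3,650 cap; owner pays only €3,650 − €3,264.70 = €385.30. Insurer: €9,842 − €385.30 = €9,456.70.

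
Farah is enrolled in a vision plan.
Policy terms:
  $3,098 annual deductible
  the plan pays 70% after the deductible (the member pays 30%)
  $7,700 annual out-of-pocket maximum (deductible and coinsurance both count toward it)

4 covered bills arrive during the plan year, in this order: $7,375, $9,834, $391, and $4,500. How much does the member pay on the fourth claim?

Claim 1 ($7,375): $3,098 to deductible, leaving $4,277; 30% of $4,277 = $1,283.10. Cost to member: $4,381.10. OOP to date $4,381.10.
Claim 2 ($9,834): deductible already satisfied, so member's share is 30% × $9,834 = $2,950.20. Member pays $2,950.20; OOP now $7,331.30.
Claim 3 ($391): deductible already satisfied, so member's share is 30% × $391 = $117.30. Member pays $117.30; OOP now $7,448.60.
Claim 4 ($4,500): deductible met; 30% of $4,500 = $1,350. That would push OOP to $8,798.60, over the $7,700 cap, so member pays $7,700 − $7,448.60 = $251.40.

$251.40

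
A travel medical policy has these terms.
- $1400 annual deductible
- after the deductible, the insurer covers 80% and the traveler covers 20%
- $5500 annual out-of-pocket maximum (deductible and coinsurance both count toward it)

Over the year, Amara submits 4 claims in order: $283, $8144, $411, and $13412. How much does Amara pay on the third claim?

$82.20

Bill 1, $283: fully absorbed by the deductible. Traveler pays $283; OOP now $283.
Bill 2, $8144: $1117 finishes the deductible; $7027 goes to coinsurance; traveler's 20% is $1405.40. Traveler pays $2522.40; OOP now $2805.40.
Bill 3, $411: deductible met; 20% of $411 = $82.20. Cost to traveler: $82.20. OOP to date $2887.60.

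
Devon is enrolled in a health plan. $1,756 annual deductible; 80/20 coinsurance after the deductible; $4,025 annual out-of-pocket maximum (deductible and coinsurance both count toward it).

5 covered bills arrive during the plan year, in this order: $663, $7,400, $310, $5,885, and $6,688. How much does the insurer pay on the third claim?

Claim 1 ($663): entire amount goes to the deductible. Cost to patient: $663. OOP to date $663. Plan pays $663 − $663 = $0.
Claim 2 ($7,400): $1,093 to deductible, leaving $6,307; coinsurance $6,307 × 20% = $1,261.40. Patient owes $2,354.40 (running OOP $3,017.40). Insurer: $7,400 − $2,354.40 = $5,045.60.
Claim 3 ($310): deductible already satisfied, so patient's share is 20% × $310 = $62. Cost to patient: $62. OOP to date $3,079.40. Plan pays $310 − $62 = $248.

$248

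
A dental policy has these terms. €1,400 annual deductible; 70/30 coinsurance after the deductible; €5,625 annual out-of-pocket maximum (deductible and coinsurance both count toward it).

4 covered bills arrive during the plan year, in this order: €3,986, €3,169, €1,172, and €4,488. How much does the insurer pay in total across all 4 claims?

Claim 1 — €3,986: €1,400 to deductible, leaving €2,586; patient's 30% is €775.80. Patient pays €2,175.80; OOP now €2,175.80. Plan pays €3,986 − €2,175.80 = €1,810.20.
Claim 2 — €3,169: deductible met; 30% of €3,169 = €950.70. Patient pays €950.70; OOP now €3,126.50. Plan pays €3,169 − €950.70 = €2,218.30.
Claim 3 — €1,172: 30% coinsurance on €1,172 = €351.60. Cost to patient: €351.60. OOP to date €3,478.10. Insurer: €1,172 − €351.60 = €820.40.
Claim 4 — €4,488: deductible already satisfied, so patient's share is 30% × €4,488 = €1,346.40. Cost to patient: €1,346.40. OOP to date €4,824.50. Plan pays €4,488 − €1,346.40 = €3,141.60.
Insurer total = bills − patient's total = €12,815 − €4,824.50 = €7,990.50.

€7,990.50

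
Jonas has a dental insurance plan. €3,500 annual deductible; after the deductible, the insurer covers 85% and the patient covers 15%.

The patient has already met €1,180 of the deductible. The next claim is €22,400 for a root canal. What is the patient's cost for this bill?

Remaining deductible: €3,500 − €1,180 = €2,320.
The remaining €20,080 (= €22,400 − €2,320) moves to coinsurance.
Coinsurance: €20,080 × 15% = €3,012.
That puts the patient's cost at €2,320 + €3,012 = €5,332.

€5,332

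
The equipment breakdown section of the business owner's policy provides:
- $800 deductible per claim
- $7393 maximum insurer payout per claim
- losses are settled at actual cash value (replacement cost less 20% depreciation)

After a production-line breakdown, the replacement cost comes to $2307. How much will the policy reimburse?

$1045.60

Depreciate 20%: the covered value is $2307 × 0.8 = $1845.60.
Less the $800 deductible: $1845.60 − $800 = $1045.60.
That's under the $7393 cap, so the insurer reimburses the full $1045.60.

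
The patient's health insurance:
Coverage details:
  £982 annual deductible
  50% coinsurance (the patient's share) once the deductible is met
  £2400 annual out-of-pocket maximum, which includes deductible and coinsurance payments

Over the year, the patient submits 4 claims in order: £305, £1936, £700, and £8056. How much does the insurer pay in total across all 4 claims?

£8597

#1 (£305): all of it applies to the deductible. Patient pays £305; OOP now £305. Plan pays £305 − £305 = £0.
#2 (£1936): £677 to deductible, leaving £1259; patient's 50% is £629.50. Patient pays £1306.50; OOP now £1611.50. Insurer: £1936 − £1306.50 = £629.50.
#3 (£700): deductible already satisfied, so patient's share is 50% × £700 = £350. Cost to patient: £350. OOP to date £1961.50. Plan pays £700 − £350 = £350.
#4 (£8056): deductible met; 50% of £8056 = £4028. Adding that to £1961.50 gives £5989.50, past the £2400 cap; patient pays only £2400 − £1961.50 = £438.50. Plan pays £8056 − £438.50 = £7617.50.
Insurer total: £0 + £629.50 + £350 + £7617.50 = £8597.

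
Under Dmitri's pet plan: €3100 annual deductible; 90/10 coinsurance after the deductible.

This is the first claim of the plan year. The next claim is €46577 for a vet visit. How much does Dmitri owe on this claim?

The full €3100 deductible is still open; €3100 of this bill applies to it.
That leaves €46577 − €3100 = €43477 for coinsurance.
Owner's 10% share of €43477 is €4347.70.
That puts the owner's cost at €3100 + €4347.70 = €7447.70.

€7447.70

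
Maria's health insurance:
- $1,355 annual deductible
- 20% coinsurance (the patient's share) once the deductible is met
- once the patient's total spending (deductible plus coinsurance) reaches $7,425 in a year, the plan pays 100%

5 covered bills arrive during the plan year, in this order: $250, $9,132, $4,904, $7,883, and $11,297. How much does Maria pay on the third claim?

$980.80

Bill 1, $250: entire amount goes to the deductible. Patient pays $250; OOP now $250.
Bill 2, $9,132: deductible takes $1,105, $8,027 remains; patient's 20% is $1,605.40. Cost to patient: $2,710.40. OOP to date $2,960.40.
Bill 3, $4,904: 20% coinsurance on $4,904 = $980.80. Patient owes $980.80 (running OOP $3,941.20).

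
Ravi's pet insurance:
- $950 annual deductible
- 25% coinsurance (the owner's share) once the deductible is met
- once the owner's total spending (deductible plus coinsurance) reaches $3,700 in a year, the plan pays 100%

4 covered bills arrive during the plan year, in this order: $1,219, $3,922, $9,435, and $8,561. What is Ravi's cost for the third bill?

Claim 1 ($1,219): $950 finishes the deductible; $269 goes to coinsurance; 25% of $269 = $67.25. Owner pays $1,017.25; OOP now $1,017.25.
Claim 2 ($3,922): 25% coinsurance on $3,922 = $980.50. Cost to owner: $980.50. OOP to date $1,997.75.
Claim 3 ($9,435): 25% coinsurance on $9,435 = $2,358.75. That would push OOP to $4,356.50, over the $3,700 cap, so owner pays $3,700 − $1,997.75 = $1,702.25.

$1,702.25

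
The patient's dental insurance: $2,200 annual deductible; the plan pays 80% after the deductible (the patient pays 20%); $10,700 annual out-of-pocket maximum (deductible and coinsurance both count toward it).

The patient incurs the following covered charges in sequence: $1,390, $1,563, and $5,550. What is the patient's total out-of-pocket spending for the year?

$3,460.60

Claim 1 — $1,390: entire amount goes to the deductible. Patient owes $1,390 (running OOP $1,390).
Claim 2 — $1,563: deductible takes $810, $753 remains; patient's 20% is $150.60. Patient pays $960.60; OOP now $2,350.60.
Claim 3 — $5,550: deductible already satisfied, so patient's share is 20% × $5,550 = $1,110. Cost to patient: $1,110. OOP to date $3,460.60.
Total paid by the patient: $1,390 + $960.60 + $1,110 = $3,460.60.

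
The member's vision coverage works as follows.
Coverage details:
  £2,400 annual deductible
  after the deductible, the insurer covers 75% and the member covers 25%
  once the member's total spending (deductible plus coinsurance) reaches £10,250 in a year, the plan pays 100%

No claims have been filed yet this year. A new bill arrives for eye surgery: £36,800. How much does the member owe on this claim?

Deductible not yet touched, so the first £2,400 of the bill goes to the deductible.
After the £2,400 deductible portion, £36,800 − £2,400 = £34,400 is subject to coinsurance.
Member's 25% share of £34,400 is £8,600.
Member responsibility before any cap: £2,400 + £8,600 = £11,000.
Year-to-date out-of-pocket would reach £0 + £11,000 = £11,000, above the £10,250 maximum, so the member pays only £10,250 − £0 = £10,250.

£10,250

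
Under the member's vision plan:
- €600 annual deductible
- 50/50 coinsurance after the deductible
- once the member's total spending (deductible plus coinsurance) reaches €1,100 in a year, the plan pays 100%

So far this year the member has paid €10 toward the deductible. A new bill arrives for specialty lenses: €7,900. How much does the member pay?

€10 of the €600 deductible is already met, leaving €590.
After the €590 deductible portion, €7,900 − €590 = €7,310 is subject to coinsurance.
Coinsurance: €7,310 × 50% = €3,655.
Member responsibility before any cap: €590 + €3,655 = €4,245.
Year-to-date out-of-pocket would reach €10 + €4,245 = €4,255, above the €1,100 maximum, so the member pays only €1,100 − €10 = €1,090.

€1,090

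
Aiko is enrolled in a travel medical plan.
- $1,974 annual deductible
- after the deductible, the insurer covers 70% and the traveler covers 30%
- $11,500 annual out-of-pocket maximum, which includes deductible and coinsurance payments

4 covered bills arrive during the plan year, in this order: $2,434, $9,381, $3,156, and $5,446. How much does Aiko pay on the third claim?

$946.80

Bill 1, $2,434: $1,974 finishes the deductible; $460 goes to coinsurance; coinsurance $460 × 30% = $138. Cost to traveler: $2,112. OOP to date $2,112.
Bill 2, $9,381: deductible met; 30% of $9,381 = $2,814.30. Traveler owes $2,814.30 (running OOP $4,926.30).
Bill 3, $3,156: 30% coinsurance on $3,156 = $946.80. Traveler owes $946.80 (running OOP $5,873.10).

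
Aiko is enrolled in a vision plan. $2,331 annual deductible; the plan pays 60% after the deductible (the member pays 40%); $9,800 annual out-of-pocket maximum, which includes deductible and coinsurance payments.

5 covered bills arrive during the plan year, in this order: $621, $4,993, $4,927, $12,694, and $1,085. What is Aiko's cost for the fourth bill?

Claim 1 — $621: fully absorbed by the deductible. Member owes $621 (running OOP $621).
Claim 2 — $4,993: deductible takes $1,710, $3,283 remains; coinsurance $3,283 × 40% = $1,313.20. Member pays $3,023.20; OOP now $3,644.20.
Claim 3 — $4,927: deductible met; 40% of $4,927 = $1,970.80. Member pays $1,970.80; OOP now $5,615.
Claim 4 — $12,694: 40% coinsurance on $12,694 = $5,077.60. That would push OOP to $10,692.60, over the $9,800 cap, so member pays $9,800 − $5,615 = $4,185.

$4,185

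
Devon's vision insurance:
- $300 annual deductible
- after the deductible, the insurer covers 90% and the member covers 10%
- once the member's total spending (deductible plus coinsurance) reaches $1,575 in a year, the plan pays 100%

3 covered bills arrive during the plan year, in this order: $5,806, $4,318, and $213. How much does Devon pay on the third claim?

$21.30

Claim 1 ($5,806): $300 finishes the deductible; $5,506 goes to coinsurance; coinsurance $5,506 × 10% = $550.60. Cost to member: $850.60. OOP to date $850.60.
Claim 2 ($4,318): deductible met; 10% of $4,318 = $431.80. Member pays $431.80; OOP now $1,282.40.
Claim 3 ($213): deductible met; 10% of $213 = $21.30. Cost to member: $21.30. OOP to date $1,303.70.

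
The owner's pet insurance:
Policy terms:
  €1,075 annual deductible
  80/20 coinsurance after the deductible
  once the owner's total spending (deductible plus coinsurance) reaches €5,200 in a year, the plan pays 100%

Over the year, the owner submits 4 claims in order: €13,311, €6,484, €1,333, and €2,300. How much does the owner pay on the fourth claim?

Claim 1 — €13,311: €1,075 finishes the deductible; €12,236 goes to coinsurance; 20% of €12,236 = €2,447.20. Cost to owner: €3,522.20. OOP to date €3,522.20.
Claim 2 — €6,484: deductible already satisfied, so owner's share is 20% × €6,484 = €1,296.80. Owner owes €1,296.80 (running OOP €4,819).
Claim 3 — €1,333: deductible met; 20% of €1,333 = €266.60. Cost to owner: €266.60. OOP to date €5,085.60.
Claim 4 — €2,300: deductible met; 20% of €2,300 = €460. That would push OOP to €5,545.60, over the €5,200 cap, so owner pays €5,200 − €5,085.60 = €114.40.

€114.40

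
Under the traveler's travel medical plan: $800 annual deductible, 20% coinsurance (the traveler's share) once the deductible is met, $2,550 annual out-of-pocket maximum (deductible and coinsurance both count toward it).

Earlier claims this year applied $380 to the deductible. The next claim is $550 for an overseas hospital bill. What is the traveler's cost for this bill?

$380 of the $800 deductible is already met, leaving $420.
After the $420 deductible portion, $550 − $420 = $130 is subject to coinsurance.
Coinsurance: $130 × 20% = $26.
So the traveler owes $420 + $26 = $446 before any cap.
Cumulative spending $380 + $446 = $826 stays under the $2,550 maximum.

$446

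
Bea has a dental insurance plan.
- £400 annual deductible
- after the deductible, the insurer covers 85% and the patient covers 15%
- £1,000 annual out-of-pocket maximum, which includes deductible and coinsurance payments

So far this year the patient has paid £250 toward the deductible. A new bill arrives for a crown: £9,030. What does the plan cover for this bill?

£8,280

Remaining deductible: £400 − £250 = £150.
The remaining £8,880 (= £9,030 − £150) moves to coinsurance.
15% of £8,880 = £1,332 falls to the patient.
So the patient owes £150 + £1,332 = £1,482 before any cap.
Year-to-date out-of-pocket would reach £250 + £1,482 = £1,732, above the £1,000 maximum, so the patient pays only £1,000 − £250 = £750.
The insurer covers the remainder: £9,030 − £750 = £8,280.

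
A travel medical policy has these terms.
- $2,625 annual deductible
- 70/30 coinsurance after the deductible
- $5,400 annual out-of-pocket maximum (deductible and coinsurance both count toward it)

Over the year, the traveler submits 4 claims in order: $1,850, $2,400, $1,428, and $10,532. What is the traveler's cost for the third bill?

$428.40

Claim 1 ($1,850): entire amount goes to the deductible. Traveler pays $1,850; OOP now $1,850.
Claim 2 ($2,400): $775 to deductible, leaving $1,625; 30% of $1,625 = $487.50. Traveler pays $1,262.50; OOP now $3,112.50.
Claim 3 ($1,428): 30% coinsurance on $1,428 = $428.40. Traveler pays $428.40; OOP now $3,540.90.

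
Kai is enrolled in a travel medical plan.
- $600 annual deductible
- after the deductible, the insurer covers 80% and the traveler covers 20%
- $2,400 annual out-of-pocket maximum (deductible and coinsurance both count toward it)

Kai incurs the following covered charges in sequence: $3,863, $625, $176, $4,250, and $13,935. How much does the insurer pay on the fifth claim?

Claim 1 — $3,863: deductible takes $600, $3,263 remains; 20% of $3,263 = $652.60. Traveler owes $1,252.60 (running OOP $1,252.60). Insurer: $3,863 − $1,252.60 = $2,610.40.
Claim 2 — $625: deductible already satisfied, so traveler's share is 20% × $625 = $125. Cost to traveler: $125. OOP to date $1,377.60. Plan pays $625 − $125 = $500.
Claim 3 — $176: deductible met; 20% of $176 = $35.20. Traveler owes $35.20 (running OOP $1,412.80). Plan pays $176 − $35.20 = $140.80.
Claim 4 — $4,250: deductible met; 20% of $4,250 = $850. Traveler owes $850 (running OOP $2,262.80). Plan pays $4,250 − $850 = $3,400.
Claim 5 — $13,935: 20% coinsurance on $13,935 = $2,787. Adding that to $2,262.80 gives $5,049.80, past the $2,400 cap; traveler pays only $2,400 − $2,262.80 = $137.20. Plan pays $13,935 − $137.20 = $13,797.80.

$13,797.80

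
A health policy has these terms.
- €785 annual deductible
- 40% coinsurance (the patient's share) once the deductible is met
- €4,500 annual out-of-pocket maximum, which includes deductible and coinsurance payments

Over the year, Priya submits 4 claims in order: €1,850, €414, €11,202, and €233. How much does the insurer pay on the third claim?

€8,078.60

Bill 1, €1,850: €785 finishes the deductible; €1,065 goes to coinsurance; 40% of €1,065 = €426. Cost to patient: €1,211. OOP to date €1,211. Insurer: €1,850 − €1,211 = €639.
Bill 2, €414: deductible met; 40% of €414 = €165.60. Patient pays €165.60; OOP now €1,376.60. Plan pays €414 − €165.60 = €248.40.
Bill 3, €11,202: deductible already satisfied, so patient's share is 40% × €11,202 = €4,480.80. Adding that to €1,376.60 gives €5,857.40, past the €4,500 cap; patient pays only €4,500 − €1,376.60 = €3,123.40. Plan pays €11,202 − €3,123.40 = €8,078.60.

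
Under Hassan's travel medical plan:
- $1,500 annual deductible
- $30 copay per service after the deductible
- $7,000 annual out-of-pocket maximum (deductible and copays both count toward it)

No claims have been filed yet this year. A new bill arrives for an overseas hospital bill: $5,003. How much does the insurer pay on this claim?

$3,473

Nothing has been paid toward the $1,500 deductible, so the first $1,500 of this charge is applied there.
After the $1,500 deductible portion, $5,003 − $1,500 = $3,503 is subject to the copay.
Copay on this service: $30.
Traveler responsibility before any cap: $1,500 + $30 = $1,530.
Year-to-date out-of-pocket becomes $0 + $1,530 = $1,530, still under the $7,000 maximum, so no cap applies.
The insurer covers the remainder: $5,003 − $1,530 = $3,473.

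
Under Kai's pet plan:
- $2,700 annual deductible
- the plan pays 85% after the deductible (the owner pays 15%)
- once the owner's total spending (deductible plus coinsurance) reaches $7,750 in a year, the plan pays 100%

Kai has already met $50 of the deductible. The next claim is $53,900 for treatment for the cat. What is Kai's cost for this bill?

$50 of the $2,700 deductible is already met, leaving $2,650.
That leaves $53,900 − $2,650 = $51,250 for coinsurance.
Coinsurance: $51,250 × 15% = $7,687.50.
That puts the owner's cost at $2,650 + $7,687.50 = $10,337.50 before any cap.
That would bring total out-of-pocket to $10,387.50, past the $7,750 cap. The owner is capped at $7,750 − $50 = $7,700 on this claim.

$7,700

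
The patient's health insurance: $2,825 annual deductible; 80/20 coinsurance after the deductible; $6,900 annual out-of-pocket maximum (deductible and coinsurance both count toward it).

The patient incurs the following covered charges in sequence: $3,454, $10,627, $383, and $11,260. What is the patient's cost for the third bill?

#1 ($3,454): $2,825 finishes the deductible; $629 goes to coinsurance; patient's 20% is $125.80. Patient owes $2,950.80 (running OOP $2,950.80).
#2 ($10,627): deductible met; 20% of $10,627 = $2,125.40. Patient pays $2,125.40; OOP now $5,076.20.
#3 ($383): deductible already satisfied, so patient's share is 20% × $383 = $76.60. Patient owes $76.60 (running OOP $5,152.80).

$76.60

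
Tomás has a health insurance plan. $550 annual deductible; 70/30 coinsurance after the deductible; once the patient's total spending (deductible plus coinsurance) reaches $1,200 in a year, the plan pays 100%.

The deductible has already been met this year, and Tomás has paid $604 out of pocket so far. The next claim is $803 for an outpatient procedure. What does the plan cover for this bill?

$562.10

The deductible is already satisfied, so the full bill goes to coinsurance.
30% of $803 = $240.90 falls to the patient.
Total out-of-pocket so far would be $604 + $240.90 = $844.90, below the $1,200 cap — no reduction.
The insurer covers the remainder: $803 − $240.90 = $562.10.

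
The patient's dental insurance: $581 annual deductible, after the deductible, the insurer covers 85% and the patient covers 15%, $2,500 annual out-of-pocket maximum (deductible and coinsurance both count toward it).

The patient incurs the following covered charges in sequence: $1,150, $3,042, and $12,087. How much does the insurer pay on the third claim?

Claim 1 — $1,150: deductible takes $581, $569 remains; 15% of $569 = $85.35. Cost to patient: $666.35. OOP to date $666.35. Insurer: $1,150 − $666.35 = $483.65.
Claim 2 — $3,042: deductible met; 15% of $3,042 = $456.30. Cost to patient: $456.30. OOP to date $1,122.65. Insurer: $3,042 − $456.30 = $2,585.70.
Claim 3 — $12,087: 15% coinsurance on $12,087 = $1,813.05. Adding that to $1,122.65 gives $2,935.70, past the $2,500 cap; patient pays only $2,500 − $1,122.65 = $1,377.35. Plan pays $12,087 − $1,377.35 = $10,709.65.

$10,709.65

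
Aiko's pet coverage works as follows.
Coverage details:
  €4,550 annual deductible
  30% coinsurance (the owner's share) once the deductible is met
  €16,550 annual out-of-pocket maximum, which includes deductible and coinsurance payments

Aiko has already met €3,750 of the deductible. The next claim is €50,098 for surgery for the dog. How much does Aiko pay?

€12,800

Remaining deductible: €4,550 − €3,750 = €800.
After the €800 deductible portion, €50,098 − €800 = €49,298 is subject to coinsurance.
Coinsurance: €49,298 × 30% = €14,789.40.
Owner responsibility before any cap: €800 + €14,789.40 = €15,589.40.
That would bring total out-of-pocket to €19,339.40, past the €16,550 cap. The owner is capped at €16,550 − €3,750 = €12,800 on this claim.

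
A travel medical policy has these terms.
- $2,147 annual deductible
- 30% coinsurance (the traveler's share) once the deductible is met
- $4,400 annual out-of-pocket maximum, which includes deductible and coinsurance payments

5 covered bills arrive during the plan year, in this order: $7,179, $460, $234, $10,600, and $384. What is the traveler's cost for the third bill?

Claim 1 — $7,179: deductible takes $2,147, $5,032 remains; 30% of $5,032 = $1,509.60. Cost to traveler: $3,656.60. OOP to date $3,656.60.
Claim 2 — $460: 30% coinsurance on $460 = $138. Traveler owes $138 (running OOP $3,794.60).
Claim 3 — $234: 30% coinsurance on $234 = $70.20. Traveler pays $70.20; OOP now $3,864.80.

$70.20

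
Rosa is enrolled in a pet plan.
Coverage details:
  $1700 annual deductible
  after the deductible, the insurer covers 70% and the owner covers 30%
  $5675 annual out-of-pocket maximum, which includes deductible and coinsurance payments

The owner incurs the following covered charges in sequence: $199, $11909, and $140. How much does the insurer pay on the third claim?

$98

Claim 1 — $199: all of it applies to the deductible. Owner pays $199; OOP now $199. Insurer: $199 − $199 = $0.
Claim 2 — $11909: $1501 finishes the deductible; $10408 goes to coinsurance; 30% of $10408 = $3122.40. Owner owes $4623.40 (running OOP $4822.40). Plan pays $11909 − $4623.40 = $7285.60.
Claim 3 — $140: 30% coinsurance on $140 = $42. Cost to owner: $42. OOP to date $4864.40. Plan pays $140 − $42 = $98.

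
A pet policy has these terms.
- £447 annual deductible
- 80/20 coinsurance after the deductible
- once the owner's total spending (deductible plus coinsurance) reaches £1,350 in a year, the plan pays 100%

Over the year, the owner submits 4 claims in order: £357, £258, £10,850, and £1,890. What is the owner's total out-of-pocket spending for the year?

£1,350

Claim 1 — £357: entire amount goes to the deductible. Owner owes £357 (running OOP £357).
Claim 2 — £258: deductible takes £90, £168 remains; coinsurance £168 × 20% = £33.60. Cost to owner: £123.60. OOP to date £480.60.
Claim 3 — £10,850: deductible already satisfied, so owner's share is 20% × £10,850 = £2,170. Adding that to £480.60 gives £2,650.60, past the £1,350 cap; owner pays only £1,350 − £480.60 = £869.40.
Claim 4 — £1,890: deductible already satisfied, so owner's share is 20% × £1,890 = £378. That would push OOP to £1,728, over the £1,350 cap, so owner pays £1,350 − £1,350 = £0.
Summing the owner's payments: £357 + £123.60 + £869.40 + £0 = £1,350.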